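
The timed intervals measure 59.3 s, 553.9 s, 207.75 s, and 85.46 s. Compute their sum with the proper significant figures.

59.3 s + 553.9 s + 207.75 s + 85.46 s = 906.41 s.
Addition/subtraction keeps the fewest decimal places: 59.3 → 1 decimal place, 553.9 → 1 decimal place, 207.75 → 2 decimal places, 85.46 → 2 decimal places; limit is 1.
Rounded to 1 decimal place: 906.4 s.

906.4 s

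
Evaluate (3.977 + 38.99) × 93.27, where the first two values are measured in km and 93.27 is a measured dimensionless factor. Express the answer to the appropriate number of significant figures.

4008 km

3.977 km + 38.99 km = 42.967 km; the sum is limited to 2 decimal places (4 s.f.).
Carrying full precision, 42.967 × 93.27 = 4007.53209 km; 93.27 has 4 s.f., so the result keeps min(4, 4) = 4 s.f.
Rounded to 4 significant figures: 4008 km.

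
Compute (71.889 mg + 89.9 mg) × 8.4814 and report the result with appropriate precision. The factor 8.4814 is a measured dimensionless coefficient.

1372 mg

71.889 mg + 89.9 mg = 161.789 mg; the sum is limited to 1 decimal place (4 s.f.).
Carrying full precision, 161.789 × 8.4814 = 1372.1972246 mg; 8.4814 has 5 s.f., so the result keeps min(4, 5) = 4 s.f.
Rounded to 4 significant figures: 1372 mg.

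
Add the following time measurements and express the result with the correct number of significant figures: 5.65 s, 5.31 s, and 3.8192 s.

5.65 s + 5.31 s + 3.8192 s = 14.7792 s.
Addition/subtraction keeps the fewest decimal places: 5.65 → 2 decimal places, 5.31 → 2 decimal places, 3.8192 → 4 decimal places; limit is 2.
Rounded to 2 decimal places: 14.78 s.

14.78 s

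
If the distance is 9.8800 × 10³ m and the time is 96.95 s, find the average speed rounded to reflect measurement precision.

average speed = 9.8800 × 10³ m ÷ 96.95 s = 101.908200103… m/s.
9.8800 × 10³ has 5 significant figures; 96.95 has 4.
Division/multiplication keeps the fewest: 4 significant figures.
Rounded: 101.9 m/s.

101.9 m/s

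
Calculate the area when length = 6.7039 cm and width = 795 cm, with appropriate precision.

area = 6.7039 cm × 795 cm = 5329.6005 cm².
6.7039 has 5 significant figures; 795 has 3.
Division/multiplication keeps the fewest: 3 significant figures.
Rounded: 5.33 × 10^3 cm².

5.33 × 10^3 cm²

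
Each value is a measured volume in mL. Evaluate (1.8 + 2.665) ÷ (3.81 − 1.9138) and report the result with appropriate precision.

2.4

1.8 + 2.665 = 4.465, limited to 1 d.p. → 2 s.f.; 3.81 − 1.9138 = 1.8962, limited to 2 d.p. → 3 s.f.
Carrying full precision, 4.465 ÷ 1.8962 = 2.35470941884…; keep min(2, 3) = 2 s.f.
Rounded to 2 significant figures: 2.4.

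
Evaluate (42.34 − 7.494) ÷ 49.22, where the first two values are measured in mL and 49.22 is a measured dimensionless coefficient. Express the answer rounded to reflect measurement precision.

7.080 × 10⁻¹ mL

42.34 mL − 7.494 mL = 34.846 mL; the difference is limited to 2 decimal places (4 s.f.).
Carrying full precision, 34.846 ÷ 49.22 = 0.707964242178… mL; 49.22 has 4 s.f., so the result keeps min(4, 4) = 4 s.f.
Rounded to 4 significant figures: 7.080 × 10⁻¹ mL.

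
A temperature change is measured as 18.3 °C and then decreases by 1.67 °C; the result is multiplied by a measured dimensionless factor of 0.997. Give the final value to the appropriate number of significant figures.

16.6 °C

18.3 °C − 1.67 °C = 16.63 °C; the difference is limited to 1 decimal place (3 s.f.).
Carrying full precision, 16.63 × 0.997 = 16.58011 °C; 0.997 has 3 s.f., so the result keeps min(3, 3) = 3 s.f.
Rounded to 3 significant figures: 16.6 °C.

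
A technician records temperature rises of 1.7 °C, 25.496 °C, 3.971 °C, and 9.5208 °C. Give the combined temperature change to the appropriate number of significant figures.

40.7 °C

1.7 °C + 25.496 °C + 3.971 °C + 9.5208 °C = 40.6878 °C.
Addition/subtraction keeps the fewest decimal places: 1.7 → 1 decimal place, 25.496 → 3 decimal places, 3.971 → 3 decimal places, 9.5208 → 4 decimal places; limit is 1.
Rounded to 1 decimal place: 40.7 °C.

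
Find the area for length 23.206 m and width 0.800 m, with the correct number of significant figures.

18.6 m²

area = 23.206 m × 0.800 m = 18.5648 m².
23.206 has 5 significant figures; 0.800 has 3.
Division/multiplication keeps the fewest: 3 significant figures.
Rounded: 18.6 m².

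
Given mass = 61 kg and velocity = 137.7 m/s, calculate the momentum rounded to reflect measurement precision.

momentum = 61 kg × 137.7 m/s = 8399.7 kg·m/s.
61 has 2 significant figures; 137.7 has 4.
Division/multiplication keeps the fewest: 2 significant figures.
Rounded: 8.4 × 10^3 kg·m/s.

8.4 × 10^3 kg·m/s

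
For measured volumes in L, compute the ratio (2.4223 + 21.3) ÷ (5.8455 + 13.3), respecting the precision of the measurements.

2.4223 + 21.3 = 23.7223, limited to 1 d.p. → 3 s.f.; 5.8455 + 13.3 = 19.1455, limited to 1 d.p. → 3 s.f.
Carrying full precision, 23.7223 ÷ 19.1455 = 1.2390535635…; keep min(3, 3) = 3 s.f.
Rounded to 3 significant figures: 1.24.

1.24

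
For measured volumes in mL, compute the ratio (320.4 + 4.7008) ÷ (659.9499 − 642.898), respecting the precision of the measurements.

320.4 + 4.7008 = 325.1008, limited to 1 d.p. → 4 s.f.; 659.9499 − 642.898 = 17.0519, limited to 3 d.p. → 5 s.f.
Carrying full precision, 325.1008 ÷ 17.0519 = 19.0653710144…; keep min(4, 5) = 4 s.f.
Rounded to 4 significant figures: 19.07.

19.07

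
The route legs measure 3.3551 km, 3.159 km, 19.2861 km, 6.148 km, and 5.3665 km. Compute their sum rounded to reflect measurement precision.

37.315 km

3.3551 km + 3.159 km + 19.2861 km + 6.148 km + 5.3665 km = 37.3147 km.
Addition/subtraction keeps the fewest decimal places: 3.3551 → 4 decimal places, 3.159 → 3 decimal places, 19.2861 → 4 decimal places, 6.148 → 3 decimal places, 5.3665 → 4 decimal places; limit is 3.
Rounded to 3 decimal places: 37.315 km.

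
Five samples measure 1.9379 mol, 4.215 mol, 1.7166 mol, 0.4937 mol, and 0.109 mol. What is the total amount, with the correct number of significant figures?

1.9379 mol + 4.215 mol + 1.7166 mol + 0.4937 mol + 0.109 mol = 8.4722 mol.
Addition/subtraction keeps the fewest decimal places: 1.9379 → 4 decimal places, 4.215 → 3 decimal places, 1.7166 → 4 decimal places, 0.4937 → 4 decimal places, 0.109 → 3 decimal places; limit is 3.
Rounded to 3 decimal places: 8.472 mol.

8.472 mol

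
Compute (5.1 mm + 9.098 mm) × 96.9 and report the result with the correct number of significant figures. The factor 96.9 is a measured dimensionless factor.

1.38 × 10³ mm

5.1 mm + 9.098 mm = 14.198 mm; the sum is limited to 1 decimal place (3 s.f.).
Carrying full precision, 14.198 × 96.9 = 1375.7862 mm; 96.9 has 3 s.f., so the result keeps min(3, 3) = 3 s.f.
Rounded to 3 significant figures: 1.38 × 10³ mm.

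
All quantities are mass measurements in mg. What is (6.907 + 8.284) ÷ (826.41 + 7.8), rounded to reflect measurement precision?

1.821 × 10^-2

6.907 + 8.284 = 15.191, limited to 3 d.p. → 5 s.f.; 826.41 + 7.8 = 834.21, limited to 1 d.p. → 4 s.f.
Carrying full precision, 15.191 ÷ 834.21 = 0.0182100430347…; keep min(5, 4) = 4 s.f.
Rounded to 4 significant figures: 1.821 × 10^-2.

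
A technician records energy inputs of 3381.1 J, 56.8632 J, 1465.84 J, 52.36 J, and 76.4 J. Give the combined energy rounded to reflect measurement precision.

3381.1 J + 56.8632 J + 1465.84 J + 52.36 J + 76.4 J = 5032.5632 J.
Addition/subtraction keeps the fewest decimal places: 3381.1 → 1 decimal place, 56.8632 → 4 decimal places, 1465.84 → 2 decimal places, 52.36 → 2 decimal places, 76.4 → 1 decimal place; limit is 1.
Rounded to 1 decimal place: 5.0326 × 10³ J.

5.0326 × 10³ J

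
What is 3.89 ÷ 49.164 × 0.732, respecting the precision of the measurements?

0.0579

3.89 ÷ 49.164 × 0.732 = 0.0579179887723…
Multiplication/division keeps the fewest significant figures: 3.89 → 3 s.f., 49.164 → 5 s.f., 0.732 → 3 s.f.; limit is 3.
Rounded to 3 significant figures: 0.0579.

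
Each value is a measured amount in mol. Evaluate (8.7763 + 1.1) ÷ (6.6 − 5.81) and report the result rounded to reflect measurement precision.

8.7763 + 1.1 = 9.8763, limited to 1 d.p. → 2 s.f.; 6.6 − 5.81 = 0.79, limited to 1 d.p. → 1 s.f.
Carrying full precision, 9.8763 ÷ 0.79 = 12.5016455696…; keep min(2, 1) = 1 s.f.
Rounded to 1 significant figure: 1 × 10^1.

1 × 10^1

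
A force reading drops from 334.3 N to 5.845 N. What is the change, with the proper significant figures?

328.5 N

334.3 N − 5.845 N = 328.455 N.
Addition/subtraction keeps the fewest decimal places: 334.3 → 1 decimal place, 5.845 → 3 decimal places; limit is 1.
Rounded to 1 decimal place: 328.5 N.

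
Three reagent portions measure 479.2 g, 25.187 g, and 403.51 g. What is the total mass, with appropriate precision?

907.9 g

479.2 g + 25.187 g + 403.51 g = 907.897 g.
Addition/subtraction keeps the fewest decimal places: 479.2 → 1 decimal place, 25.187 → 3 decimal places, 403.51 → 2 decimal places; limit is 1.
Rounded to 1 decimal place: 907.9 g.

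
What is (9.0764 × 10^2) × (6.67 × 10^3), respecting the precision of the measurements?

(9.0764 × 10^2) × (6.67 × 10^3) = 6053958.8
Multiplication/division keeps the fewest significant figures: 9.0764 × 10^2 → 5 s.f., 6.67 × 10^3 → 3 s.f.; limit is 3.
Rounded to 3 significant figures: 6.05 × 10^6.

6.05 × 10^6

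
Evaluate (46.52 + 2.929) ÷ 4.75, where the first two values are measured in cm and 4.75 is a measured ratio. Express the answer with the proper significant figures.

46.52 cm + 2.929 cm = 49.449 cm; the sum is limited to 2 decimal places (4 s.f.).
Carrying full precision, 49.449 ÷ 4.75 = 10.4103157895… cm; 4.75 has 3 s.f., so the result keeps min(4, 3) = 3 s.f.
Rounded to 3 significant figures: 10.4 cm.

10.4 cm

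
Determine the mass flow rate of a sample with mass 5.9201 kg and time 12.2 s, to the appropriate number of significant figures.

0.485 kg/s

mass flow rate = 5.9201 kg ÷ 12.2 s = 0.485254098361… kg/s.
5.9201 has 5 significant figures; 12.2 has 3.
Division/multiplication keeps the fewest: 3 significant figures.
Rounded: 0.485 kg/s.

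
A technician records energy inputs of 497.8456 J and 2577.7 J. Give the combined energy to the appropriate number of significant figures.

497.8456 J + 2577.7 J = 3075.5456 J.
Addition/subtraction keeps the fewest decimal places: 497.8456 → 4 decimal places, 2577.7 → 1 decimal place; limit is 1.
Rounded to 1 decimal place: 3.0755 × 10^3 J.

3.0755 × 10^3 J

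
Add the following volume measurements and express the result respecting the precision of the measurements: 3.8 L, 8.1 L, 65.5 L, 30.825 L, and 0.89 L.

3.8 L + 8.1 L + 65.5 L + 30.825 L + 0.89 L = 109.115 L.
Addition/subtraction keeps the fewest decimal places: 3.8 → 1 decimal place, 8.1 → 1 decimal place, 65.5 → 1 decimal place, 30.825 → 3 decimal places, 0.89 → 2 decimal places; limit is 1.
Rounded to 1 decimal place: 109.1 L.

109.1 L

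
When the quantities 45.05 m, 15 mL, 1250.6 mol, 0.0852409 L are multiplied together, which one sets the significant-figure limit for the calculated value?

15 mL

45.05 m → 4 s.f.; 15 mL → 2 s.f.; 1250.6 mol → 5 s.f.; 0.0852409 L → 6 s.f.
The fewest is 2 significant figures, from 15 mL.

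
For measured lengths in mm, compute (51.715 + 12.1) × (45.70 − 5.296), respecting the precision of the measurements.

51.715 + 12.1 = 63.815, limited to 1 d.p. → 3 s.f.; 45.70 − 5.296 = 40.404, limited to 2 d.p. → 4 s.f.
Carrying full precision, 63.815 × 40.404 = 2578.38126; keep min(3, 4) = 3 s.f.
Rounded to 3 significant figures: 2.58 × 10^3 mm².

2.58 × 10^3 mm²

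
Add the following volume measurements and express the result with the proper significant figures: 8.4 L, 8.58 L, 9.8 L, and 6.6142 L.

33.4 L

8.4 L + 8.58 L + 9.8 L + 6.6142 L = 33.3942 L.
Addition/subtraction keeps the fewest decimal places: 8.4 → 1 decimal place, 8.58 → 2 decimal places, 9.8 → 1 decimal place, 6.6142 → 4 decimal places; limit is 1.
Rounded to 1 decimal place: 33.4 L.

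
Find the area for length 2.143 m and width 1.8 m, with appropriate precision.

area = 2.143 m × 1.8 m = 3.8574 m².
2.143 has 4 significant figures; 1.8 has 2.
Division/multiplication keeps the fewest: 2 significant figures.
Rounded: 3.9 m².

3.9 m²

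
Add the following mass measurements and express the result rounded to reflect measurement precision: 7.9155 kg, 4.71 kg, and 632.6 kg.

7.9155 kg + 4.71 kg + 632.6 kg = 645.2255 kg.
Addition/subtraction keeps the fewest decimal places: 7.9155 → 4 decimal places, 4.71 → 2 decimal places, 632.6 → 1 decimal place; limit is 1.
Rounded to 1 decimal place: 6.452 × 10^2 kg.

6.452 × 10^2 kg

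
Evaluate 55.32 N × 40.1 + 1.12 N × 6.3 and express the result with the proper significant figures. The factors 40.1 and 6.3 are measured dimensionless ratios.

55.32 × 40.1 = 2218.332 → 2.22 × 10^3 N (3 s.f., last digit at the 10^1 place).
1.12 × 6.3 = 7.056 → 7.1 N (2 s.f., last digit at the 10^-1 place).
Sum: 2225.388 N; keep the coarser place, 10^1.
Result: 2.23 × 10^3 N.

2.23 × 10^3 N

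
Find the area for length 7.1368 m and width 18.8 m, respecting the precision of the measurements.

area = 7.1368 m × 18.8 m = 134.17184 m².
7.1368 has 5 significant figures; 18.8 has 3.
Division/multiplication keeps the fewest: 3 significant figures.
Rounded: 134 m².

134 m²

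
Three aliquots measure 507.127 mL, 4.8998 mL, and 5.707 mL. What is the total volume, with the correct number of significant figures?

507.127 mL + 4.8998 mL + 5.707 mL = 517.7338 mL.
Addition/subtraction keeps the fewest decimal places: 507.127 → 3 decimal places, 4.8998 → 4 decimal places, 5.707 → 3 decimal places; limit is 3.
Rounded to 3 decimal places: 5.17734 × 10² mL.

5.17734 × 10² mL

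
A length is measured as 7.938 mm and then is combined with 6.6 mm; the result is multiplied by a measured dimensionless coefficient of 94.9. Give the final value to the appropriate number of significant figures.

7.938 mm + 6.6 mm = 14.538 mm; the sum is limited to 1 decimal place (3 s.f.).
Carrying full precision, 14.538 × 94.9 = 1379.6562 mm; 94.9 has 3 s.f., so the result keeps min(3, 3) = 3 s.f.
Rounded to 3 significant figures: 1.38 × 10^3 mm.

1.38 × 10^3 mm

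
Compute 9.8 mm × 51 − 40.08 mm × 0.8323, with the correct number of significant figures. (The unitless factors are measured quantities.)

9.8 × 51 = 499.8 → 5.0 × 10^2 mm (2 s.f., last digit at the 10^1 place).
40.08 × 0.8323 = 33.358584 → 33.36 mm (4 s.f., last digit at the 10^-2 place).
Difference: 466.441416 mm; keep the coarser place, 10^1.
Result: 4.7 × 10^2 mm.

4.7 × 10^2 mm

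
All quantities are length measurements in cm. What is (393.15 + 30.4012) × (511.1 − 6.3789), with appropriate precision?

2.138 × 10⁵ cm²

393.15 + 30.4012 = 423.5512, limited to 2 d.p. → 5 s.f.; 511.1 − 6.3789 = 504.7211, limited to 1 d.p. → 4 s.f.
Carrying full precision, 423.5512 × 504.7211 = 213775.22757…; keep min(5, 4) = 4 s.f.
Rounded to 4 significant figures: 2.138 × 10⁵ cm².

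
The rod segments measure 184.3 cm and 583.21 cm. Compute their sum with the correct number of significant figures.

184.3 cm + 583.21 cm = 767.51 cm.
Addition/subtraction keeps the fewest decimal places: 184.3 → 1 decimal place, 583.21 → 2 decimal places; limit is 1.
Rounded to 1 decimal place: 767.5 cm.

767.5 cm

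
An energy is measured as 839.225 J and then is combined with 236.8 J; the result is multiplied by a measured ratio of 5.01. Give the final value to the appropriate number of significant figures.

839.225 J + 236.8 J = 1076.025 J; the sum is limited to 1 decimal place (5 s.f.).
Carrying full precision, 1076.025 × 5.01 = 5390.88525 J; 5.01 has 3 s.f., so the result keeps min(5, 3) = 3 s.f.
Rounded to 3 significant figures: 5.39 × 10³ J.

5.39 × 10³ J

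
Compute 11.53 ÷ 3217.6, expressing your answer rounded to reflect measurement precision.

0.003583

11.53 ÷ 3217.6 = 0.00358341621084…
Multiplication/division keeps the fewest significant figures: 11.53 → 4 s.f., 3217.6 → 5 s.f.; limit is 4.
Rounded to 4 significant figures: 0.003583.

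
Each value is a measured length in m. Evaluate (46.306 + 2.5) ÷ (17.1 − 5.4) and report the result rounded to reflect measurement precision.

46.306 + 2.5 = 48.806, limited to 1 d.p. → 3 s.f.; 17.1 − 5.4 = 11.7, limited to 1 d.p. → 3 s.f.
Carrying full precision, 48.806 ÷ 11.7 = 4.17145299145…; keep min(3, 3) = 3 s.f.
Rounded to 3 significant figures: 4.17.

4.17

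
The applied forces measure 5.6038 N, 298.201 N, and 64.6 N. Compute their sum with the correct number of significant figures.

5.6038 N + 298.201 N + 64.6 N = 368.4048 N.
Addition/subtraction keeps the fewest decimal places: 5.6038 → 4 decimal places, 298.201 → 3 decimal places, 64.6 → 1 decimal place; limit is 1.
Rounded to 1 decimal place: 368.4 N.

368.4 N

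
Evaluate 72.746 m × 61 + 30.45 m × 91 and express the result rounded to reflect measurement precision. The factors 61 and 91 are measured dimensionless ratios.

72.746 × 61 = 4437.506 → 4.4 × 10³ m (2 s.f., last digit at the 10^2 place).
30.45 × 91 = 2770.95 → 2.8 × 10³ m (2 s.f., last digit at the 10^2 place).
Sum: 7208.456 m; keep the coarser place, 10^2.
Result: 7.2 × 10³ m.

7.2 × 10³ m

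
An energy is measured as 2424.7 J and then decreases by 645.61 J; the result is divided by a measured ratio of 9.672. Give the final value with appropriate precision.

2424.7 J − 645.61 J = 1779.09 J; the difference is limited to 1 decimal place (5 s.f.).
Carrying full precision, 1779.09 ÷ 9.672 = 183.942307692… J; 9.672 has 4 s.f., so the result keeps min(5, 4) = 4 s.f.
Rounded to 4 significant figures: 183.9 J.

183.9 J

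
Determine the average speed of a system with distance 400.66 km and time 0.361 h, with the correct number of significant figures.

1.11 × 10^3 km/h

average speed = 400.66 km ÷ 0.361 h = 1109.86149584… km/h.
400.66 has 5 significant figures; 0.361 has 3.
Division/multiplication keeps the fewest: 3 significant figures.
Rounded: 1.11 × 10^3 km/h.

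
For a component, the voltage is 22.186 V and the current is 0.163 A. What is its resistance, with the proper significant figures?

resistance = 22.186 V ÷ 0.163 A = 136.110429448… Ω.
22.186 has 5 significant figures; 0.163 has 3.
Division/multiplication keeps the fewest: 3 significant figures.
Rounded: 136 Ω.

136 Ω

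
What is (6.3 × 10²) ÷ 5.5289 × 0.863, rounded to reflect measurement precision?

(6.3 × 10²) ÷ 5.5289 × 0.863 = 98.3360162058…
Multiplication/division keeps the fewest significant figures: 6.3 × 10² → 2 s.f., 5.5289 → 5 s.f., 0.863 → 3 s.f.; limit is 2.
Rounded to 2 significant figures: 98.

98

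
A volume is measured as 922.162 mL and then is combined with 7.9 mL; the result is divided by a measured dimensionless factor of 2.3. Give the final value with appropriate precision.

922.162 mL + 7.9 mL = 930.062 mL; the sum is limited to 1 decimal place (4 s.f.).
Carrying full precision, 930.062 ÷ 2.3 = 404.374782609… mL; 2.3 has 2 s.f., so the result keeps min(4, 2) = 2 s.f.
Rounded to 2 significant figures: 4.0 × 10² mL.

4.0 × 10² mL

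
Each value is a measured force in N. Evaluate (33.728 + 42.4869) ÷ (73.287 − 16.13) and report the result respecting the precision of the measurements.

1.333

33.728 + 42.4869 = 76.2149, limited to 3 d.p. → 5 s.f.; 73.287 − 16.13 = 57.157, limited to 2 d.p. → 4 s.f.
Carrying full precision, 76.2149 ÷ 57.157 = 1.3334307259…; keep min(5, 4) = 4 s.f.
Rounded to 4 significant figures: 1.333.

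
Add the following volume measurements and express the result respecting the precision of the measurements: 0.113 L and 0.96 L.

1.07 L

0.113 L + 0.96 L = 1.073 L.
Addition/subtraction keeps the fewest decimal places: 0.113 → 3 decimal places, 0.96 → 2 decimal places; limit is 2.
Rounded to 2 decimal places: 1.07 L.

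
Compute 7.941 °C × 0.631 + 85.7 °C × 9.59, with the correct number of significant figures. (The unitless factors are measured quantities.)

7.941 × 0.631 = 5.010771 → 5.01 °C (3 s.f., last digit at the 10^-2 place).
85.7 × 9.59 = 821.863 → 822 °C (3 s.f., last digit at the 10^0 place).
Sum: 826.873771 °C; keep the coarser place, 10^0.
Result: 827 °C.

827 °C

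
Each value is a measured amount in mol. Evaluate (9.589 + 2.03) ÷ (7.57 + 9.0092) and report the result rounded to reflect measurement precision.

9.589 + 2.03 = 11.619, limited to 2 d.p. → 4 s.f.; 7.57 + 9.0092 = 16.5792, limited to 2 d.p. → 4 s.f.
Carrying full precision, 11.619 ÷ 16.5792 = 0.700817892299…; keep min(4, 4) = 4 s.f.
Rounded to 4 significant figures: 0.7008.

0.7008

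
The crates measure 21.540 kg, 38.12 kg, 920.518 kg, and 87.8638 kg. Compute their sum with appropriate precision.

1068.04 kg

21.540 kg + 38.12 kg + 920.518 kg + 87.8638 kg = 1068.0418 kg.
Addition/subtraction keeps the fewest decimal places: 21.540 → 3 decimal places, 38.12 → 2 decimal places, 920.518 → 3 decimal places, 87.8638 → 4 decimal places; limit is 2.
Rounded to 2 decimal places: 1068.04 kg.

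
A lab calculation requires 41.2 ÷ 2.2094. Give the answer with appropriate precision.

18.6

41.2 ÷ 2.2094 = 18.6475966326…
Multiplication/division keeps the fewest significant figures: 41.2 → 3 s.f., 2.2094 → 5 s.f.; limit is 3.
Rounded to 3 significant figures: 18.6.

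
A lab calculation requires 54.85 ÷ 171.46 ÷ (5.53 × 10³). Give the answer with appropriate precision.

5.78 × 10⁻⁵

54.85 ÷ 171.46 ÷ (5.53 × 10³) = 0.0000578480443142…
Multiplication/division keeps the fewest significant figures: 54.85 → 4 s.f., 171.46 → 5 s.f., 5.53 × 10³ → 3 s.f.; limit is 3.
Rounded to 3 significant figures: 5.78 × 10⁻⁵.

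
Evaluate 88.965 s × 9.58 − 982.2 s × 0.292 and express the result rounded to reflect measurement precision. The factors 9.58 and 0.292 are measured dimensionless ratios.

565 s

88.965 × 9.58 = 852.2847 → 852 s (3 s.f., last digit at the 10^0 place).
982.2 × 0.292 = 286.8024 → 287 s (3 s.f., last digit at the 10^0 place).
Difference: 565.4823 s; keep the coarser place, 10^0.
Result: 565 s.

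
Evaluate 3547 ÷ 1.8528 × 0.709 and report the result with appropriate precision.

3547 ÷ 1.8528 × 0.709 = 1357.30947755…
Multiplication/division keeps the fewest significant figures: 3547 → 4 s.f., 1.8528 → 5 s.f., 0.709 → 3 s.f.; limit is 3.
Rounded to 3 significant figures: 1.36 × 10^3.

1.36 × 10^3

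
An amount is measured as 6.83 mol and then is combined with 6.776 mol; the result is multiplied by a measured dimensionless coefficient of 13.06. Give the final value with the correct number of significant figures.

6.83 mol + 6.776 mol = 13.606 mol; the sum is limited to 2 decimal places (4 s.f.).
Carrying full precision, 13.606 × 13.06 = 177.69436 mol; 13.06 has 4 s.f., so the result keeps min(4, 4) = 4 s.f.
Rounded to 4 significant figures: 1.777 × 10² mol.

1.777 × 10² mol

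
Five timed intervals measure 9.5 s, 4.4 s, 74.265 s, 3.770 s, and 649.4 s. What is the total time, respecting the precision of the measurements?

741.3 s

9.5 s + 4.4 s + 74.265 s + 3.770 s + 649.4 s = 741.335 s.
Addition/subtraction keeps the fewest decimal places: 9.5 → 1 decimal place, 4.4 → 1 decimal place, 74.265 → 3 decimal places, 3.770 → 3 decimal places, 649.4 → 1 decimal place; limit is 1.
Rounded to 1 decimal place: 741.3 s.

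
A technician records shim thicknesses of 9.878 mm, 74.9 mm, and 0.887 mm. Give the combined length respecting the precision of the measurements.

9.878 mm + 74.9 mm + 0.887 mm = 85.665 mm.
Addition/subtraction keeps the fewest decimal places: 9.878 → 3 decimal places, 74.9 → 1 decimal place, 0.887 → 3 decimal places; limit is 1.
Rounded to 1 decimal place: 85.7 mm.

85.7 mm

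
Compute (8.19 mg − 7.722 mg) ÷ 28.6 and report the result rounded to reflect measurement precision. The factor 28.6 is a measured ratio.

0.016 mg

8.19 mg − 7.722 mg = 0.468 mg; the difference is limited to 2 decimal places (2 s.f.).
Carrying full precision, 0.468 ÷ 28.6 = 0.0163636363636… mg; 28.6 has 3 s.f., so the result keeps min(2, 3) = 2 s.f.
Rounded to 2 significant figures: 0.016 mg.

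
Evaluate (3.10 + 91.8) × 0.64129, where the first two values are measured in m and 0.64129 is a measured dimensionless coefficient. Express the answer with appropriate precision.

60.9 m

3.10 m + 91.8 m = 94.90 m; the sum is limited to 1 decimal place (3 s.f.).
Carrying full precision, 94.90 × 0.64129 = 60.858421 m; 0.64129 has 5 s.f., so the result keeps min(3, 5) = 3 s.f.
Rounded to 3 significant figures: 60.9 m.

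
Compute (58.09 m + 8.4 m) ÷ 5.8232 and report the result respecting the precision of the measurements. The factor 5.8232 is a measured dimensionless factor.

58.09 m + 8.4 m = 66.49 m; the sum is limited to 1 decimal place (3 s.f.).
Carrying full precision, 66.49 ÷ 5.8232 = 11.418120621… m; 5.8232 has 5 s.f., so the result keeps min(3, 5) = 3 s.f.
Rounded to 3 significant figures: 11.4 m.

11.4 m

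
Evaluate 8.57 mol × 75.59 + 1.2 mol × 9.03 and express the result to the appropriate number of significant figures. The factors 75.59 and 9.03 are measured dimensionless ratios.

659 mol

8.57 × 75.59 = 647.8063 → 648 mol (3 s.f., last digit at the 10^0 place).
1.2 × 9.03 = 10.836 → 11 mol (2 s.f., last digit at the 10^0 place).
Sum: 658.6423 mol; keep the coarser place, 10^0.
Result: 659 mol.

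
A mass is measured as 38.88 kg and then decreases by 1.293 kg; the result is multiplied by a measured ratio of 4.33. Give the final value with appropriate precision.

38.88 kg − 1.293 kg = 37.587 kg; the difference is limited to 2 decimal places (4 s.f.).
Carrying full precision, 37.587 × 4.33 = 162.75171 kg; 4.33 has 3 s.f., so the result keeps min(4, 3) = 3 s.f.
Rounded to 3 significant figures: 163 kg.

163 kg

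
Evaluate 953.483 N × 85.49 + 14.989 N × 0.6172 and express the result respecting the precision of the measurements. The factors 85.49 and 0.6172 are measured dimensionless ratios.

953.483 × 85.49 = 81513.26167 → 8.151 × 10⁴ N (4 s.f., last digit at the 10^1 place).
14.989 × 0.6172 = 9.2512108 → 9.251 N (4 s.f., last digit at the 10^-3 place).
Sum: 81522.5128808 N; keep the coarser place, 10^1.
Result: 8.152 × 10⁴ N.

8.152 × 10⁴ N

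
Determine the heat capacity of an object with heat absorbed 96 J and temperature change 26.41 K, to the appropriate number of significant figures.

heat capacity = 96 J ÷ 26.41 K = 3.63498674744… J/K.
96 has 2 significant figures; 26.41 has 4.
Division/multiplication keeps the fewest: 2 significant figures.
Rounded: 3.6 J/K.

3.6 J/K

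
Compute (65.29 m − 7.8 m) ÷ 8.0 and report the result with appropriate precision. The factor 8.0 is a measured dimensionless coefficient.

7.2 m

65.29 m − 7.8 m = 57.49 m; the difference is limited to 1 decimal place (3 s.f.).
Carrying full precision, 57.49 ÷ 8.0 = 7.18625 m; 8.0 has 2 s.f., so the result keeps min(3, 2) = 2 s.f.
Rounded to 2 significant figures: 7.2 m.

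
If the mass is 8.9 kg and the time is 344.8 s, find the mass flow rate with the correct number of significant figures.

mass flow rate = 8.9 kg ÷ 344.8 s = 0.0258120649652… kg/s.
8.9 has 2 significant figures; 344.8 has 4.
Division/multiplication keeps the fewest: 2 significant figures.
Rounded: 0.026 kg/s.

0.026 kg/s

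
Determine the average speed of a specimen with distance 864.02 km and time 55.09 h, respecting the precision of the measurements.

average speed = 864.02 km ÷ 55.09 h = 15.6837901616… km/h.
864.02 has 5 significant figures; 55.09 has 4.
Division/multiplication keeps the fewest: 4 significant figures.
Rounded: 15.68 km/h.

15.68 km/h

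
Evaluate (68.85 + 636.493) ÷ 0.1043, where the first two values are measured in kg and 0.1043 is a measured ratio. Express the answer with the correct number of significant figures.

68.85 kg + 636.493 kg = 705.343 kg; the sum is limited to 2 decimal places (5 s.f.).
Carrying full precision, 705.343 ÷ 0.1043 = 6762.63662512… kg; 0.1043 has 4 s.f., so the result keeps min(5, 4) = 4 s.f.
Rounded to 4 significant figures: 6763 kg.

6763 kg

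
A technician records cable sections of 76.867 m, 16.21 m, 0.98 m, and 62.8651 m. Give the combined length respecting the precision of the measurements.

76.867 m + 16.21 m + 0.98 m + 62.8651 m = 156.9221 m.
Addition/subtraction keeps the fewest decimal places: 76.867 → 3 decimal places, 16.21 → 2 decimal places, 0.98 → 2 decimal places, 62.8651 → 4 decimal places; limit is 2.
Rounded to 2 decimal places: 156.92 m.

156.92 m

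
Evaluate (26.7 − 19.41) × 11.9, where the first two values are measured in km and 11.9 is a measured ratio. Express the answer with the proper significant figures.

87 km

26.7 km − 19.41 km = 7.29 km; the difference is limited to 1 decimal place (2 s.f.).
Carrying full precision, 7.29 × 11.9 = 86.751 km; 11.9 has 3 s.f., so the result keeps min(2, 3) = 2 s.f.
Rounded to 2 significant figures: 87 km.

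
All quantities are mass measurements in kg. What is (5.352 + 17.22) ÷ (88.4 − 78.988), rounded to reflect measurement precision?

2.4

5.352 + 17.22 = 22.572, limited to 2 d.p. → 4 s.f.; 88.4 − 78.988 = 9.412, limited to 1 d.p. → 2 s.f.
Carrying full precision, 22.572 ÷ 9.412 = 2.39821504462…; keep min(4, 2) = 2 s.f.
Rounded to 2 significant figures: 2.4.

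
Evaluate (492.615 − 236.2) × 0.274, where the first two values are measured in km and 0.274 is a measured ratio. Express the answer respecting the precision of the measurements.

70.3 km

492.615 km − 236.2 km = 256.415 km; the difference is limited to 1 decimal place (4 s.f.).
Carrying full precision, 256.415 × 0.274 = 70.25771 km; 0.274 has 3 s.f., so the result keeps min(4, 3) = 3 s.f.
Rounded to 3 significant figures: 70.3 km.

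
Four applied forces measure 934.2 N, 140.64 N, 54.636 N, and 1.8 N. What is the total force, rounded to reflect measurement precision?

1131.3 N

934.2 N + 140.64 N + 54.636 N + 1.8 N = 1131.276 N.
Addition/subtraction keeps the fewest decimal places: 934.2 → 1 decimal place, 140.64 → 2 decimal places, 54.636 → 3 decimal places, 1.8 → 1 decimal place; limit is 1.
Rounded to 1 decimal place: 1131.3 N.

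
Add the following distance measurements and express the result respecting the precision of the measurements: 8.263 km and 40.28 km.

48.54 km

8.263 km + 40.28 km = 48.543 km.
Addition/subtraction keeps the fewest decimal places: 8.263 → 3 decimal places, 40.28 → 2 decimal places; limit is 2.
Rounded to 2 decimal places: 48.54 km.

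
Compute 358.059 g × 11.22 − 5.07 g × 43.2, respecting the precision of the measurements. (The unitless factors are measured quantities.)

3798 g

358.059 × 11.22 = 4017.42198 → 4017 g (4 s.f., last digit at the 10^0 place).
5.07 × 43.2 = 219.024 → 219 g (3 s.f., last digit at the 10^0 place).
Difference: 3798.39798 g; keep the coarser place, 10^0.
Result: 3798 g.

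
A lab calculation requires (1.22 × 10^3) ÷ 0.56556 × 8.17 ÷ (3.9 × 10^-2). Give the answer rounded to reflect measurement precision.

(1.22 × 10^3) ÷ 0.56556 × 8.17 ÷ (3.9 × 10^-2) = 451896.101164…
Multiplication/division keeps the fewest significant figures: 1.22 × 10^3 → 3 s.f., 0.56556 → 5 s.f., 8.17 → 3 s.f., 3.9 × 10^-2 → 2 s.f.; limit is 2.
Rounded to 2 significant figures: 4.5 × 10^5.

4.5 × 10^5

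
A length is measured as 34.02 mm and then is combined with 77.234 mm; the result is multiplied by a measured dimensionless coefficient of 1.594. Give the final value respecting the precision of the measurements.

34.02 mm + 77.234 mm = 111.254 mm; the sum is limited to 2 decimal places (5 s.f.).
Carrying full precision, 111.254 × 1.594 = 177.338876 mm; 1.594 has 4 s.f., so the result keeps min(5, 4) = 4 s.f.
Rounded to 4 significant figures: 177.3 mm.

177.3 mm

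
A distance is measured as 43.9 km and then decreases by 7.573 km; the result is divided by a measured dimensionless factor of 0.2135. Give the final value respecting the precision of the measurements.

43.9 km − 7.573 km = 36.327 km; the difference is limited to 1 decimal place (3 s.f.).
Carrying full precision, 36.327 ÷ 0.2135 = 170.149882904… km; 0.2135 has 4 s.f., so the result keeps min(3, 4) = 3 s.f.
Rounded to 3 significant figures: 170. km.

170. km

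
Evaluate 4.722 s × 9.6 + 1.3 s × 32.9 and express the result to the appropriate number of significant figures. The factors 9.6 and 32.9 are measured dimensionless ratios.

88 s

4.722 × 9.6 = 45.3312 → 45 s (2 s.f., last digit at the 10^0 place).
1.3 × 32.9 = 42.77 → 43 s (2 s.f., last digit at the 10^0 place).
Sum: 88.1012 s; keep the coarser place, 10^0.
Result: 88 s.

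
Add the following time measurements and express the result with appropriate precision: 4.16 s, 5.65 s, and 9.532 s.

19.34 s

4.16 s + 5.65 s + 9.532 s = 19.342 s.
Addition/subtraction keeps the fewest decimal places: 4.16 → 2 decimal places, 5.65 → 2 decimal places, 9.532 → 3 decimal places; limit is 2.
Rounded to 2 decimal places: 19.34 s.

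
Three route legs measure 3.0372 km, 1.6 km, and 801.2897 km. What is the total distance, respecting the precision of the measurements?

3.0372 km + 1.6 km + 801.2897 km = 805.9269 km.
Addition/subtraction keeps the fewest decimal places: 3.0372 → 4 decimal places, 1.6 → 1 decimal place, 801.2897 → 4 decimal places; limit is 1.
Rounded to 1 decimal place: 805.9 km.

805.9 km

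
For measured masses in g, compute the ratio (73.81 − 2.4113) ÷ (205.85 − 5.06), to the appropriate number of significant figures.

73.81 − 2.4113 = 71.3987, limited to 2 d.p. → 4 s.f.; 205.85 − 5.06 = 200.79, limited to 2 d.p. → 5 s.f.
Carrying full precision, 71.3987 ÷ 200.79 = 0.355588923751…; keep min(4, 5) = 4 s.f.
Rounded to 4 significant figures: 0.3556.

0.3556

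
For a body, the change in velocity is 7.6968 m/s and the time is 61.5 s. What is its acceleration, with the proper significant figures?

acceleration = 7.6968 m/s ÷ 61.5 s = 0.125151219512… m/s².
7.6968 has 5 significant figures; 61.5 has 3.
Division/multiplication keeps the fewest: 3 significant figures.
Rounded: 0.125 m/s².

0.125 m/s²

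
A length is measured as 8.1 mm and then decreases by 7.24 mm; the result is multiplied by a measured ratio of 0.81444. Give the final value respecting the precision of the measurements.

8.1 mm − 7.24 mm = 0.86 mm; the difference is limited to 1 decimal place (1 s.f.).
Carrying full precision, 0.86 × 0.81444 = 0.7004184 mm; 0.81444 has 5 s.f., so the result keeps min(1, 5) = 1 s.f.
Rounded to 1 significant figure: 0.7 mm.

0.7 mm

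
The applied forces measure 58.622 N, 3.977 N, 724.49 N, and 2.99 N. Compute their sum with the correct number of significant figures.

790.08 N

58.622 N + 3.977 N + 724.49 N + 2.99 N = 790.079 N.
Addition/subtraction keeps the fewest decimal places: 58.622 → 3 decimal places, 3.977 → 3 decimal places, 724.49 → 2 decimal places, 2.99 → 2 decimal places; limit is 2.
Rounded to 2 decimal places: 790.08 N.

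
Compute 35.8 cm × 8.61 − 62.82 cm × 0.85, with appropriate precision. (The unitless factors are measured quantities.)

255 cm

35.8 × 8.61 = 308.238 → 308 cm (3 s.f., last digit at the 10^0 place).
62.82 × 0.85 = 53.397 → 53 cm (2 s.f., last digit at the 10^0 place).
Difference: 254.841 cm; keep the coarser place, 10^0.
Result: 255 cm.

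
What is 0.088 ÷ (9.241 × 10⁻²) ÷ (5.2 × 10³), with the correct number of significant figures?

0.088 ÷ (9.241 × 10⁻²) ÷ (5.2 × 10³) = 0.000183130363847…
Multiplication/division keeps the fewest significant figures: 0.088 → 2 s.f., 9.241 × 10⁻² → 4 s.f., 5.2 × 10³ → 2 s.f.; limit is 2.
Rounded to 2 significant figures: 1.8 × 10⁻⁴.

1.8 × 10⁻⁴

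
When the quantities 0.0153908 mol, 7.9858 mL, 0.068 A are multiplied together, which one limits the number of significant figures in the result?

0.0153908 mol → 6 s.f.; 7.9858 mL → 5 s.f.; 0.068 A → 2 s.f.
The fewest is 2 significant figures, from 0.068 A.

0.068 A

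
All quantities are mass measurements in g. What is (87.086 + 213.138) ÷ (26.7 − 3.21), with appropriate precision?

12.8

87.086 + 213.138 = 300.224, limited to 3 d.p. → 6 s.f.; 26.7 − 3.21 = 23.49, limited to 1 d.p. → 3 s.f.
Carrying full precision, 300.224 ÷ 23.49 = 12.7809280545…; keep min(6, 3) = 3 s.f.
Rounded to 3 significant figures: 12.8.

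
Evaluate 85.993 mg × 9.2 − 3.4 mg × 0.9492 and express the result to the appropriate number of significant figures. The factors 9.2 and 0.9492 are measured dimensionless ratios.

7.9 × 10^2 mg

85.993 × 9.2 = 791.1356 → 7.9 × 10^2 mg (2 s.f., last digit at the 10^1 place).
3.4 × 0.9492 = 3.22728 → 3.2 mg (2 s.f., last digit at the 10^-1 place).
Difference: 787.90832 mg; keep the coarser place, 10^1.
Result: 7.9 × 10^2 mg.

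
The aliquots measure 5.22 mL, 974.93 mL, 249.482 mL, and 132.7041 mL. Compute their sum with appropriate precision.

5.22 mL + 974.93 mL + 249.482 mL + 132.7041 mL = 1362.3361 mL.
Addition/subtraction keeps the fewest decimal places: 5.22 → 2 decimal places, 974.93 → 2 decimal places, 249.482 → 3 decimal places, 132.7041 → 4 decimal places; limit is 2.
Rounded to 2 decimal places: 1362.34 mL.

1362.34 mL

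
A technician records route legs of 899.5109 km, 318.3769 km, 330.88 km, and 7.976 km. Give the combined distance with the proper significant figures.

1556.74 km

899.5109 km + 318.3769 km + 330.88 km + 7.976 km = 1556.7438 km.
Addition/subtraction keeps the fewest decimal places: 899.5109 → 4 decimal places, 318.3769 → 4 decimal places, 330.88 → 2 decimal places, 7.976 → 3 decimal places; limit is 2.
Rounded to 2 decimal places: 1556.74 km.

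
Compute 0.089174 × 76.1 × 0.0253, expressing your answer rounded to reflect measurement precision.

0.172

0.089174 × 76.1 × 0.0253 = 0.17168937742
Multiplication/division keeps the fewest significant figures: 0.089174 → 5 s.f., 76.1 → 3 s.f., 0.0253 → 3 s.f.; limit is 3.
Rounded to 3 significant figures: 0.172.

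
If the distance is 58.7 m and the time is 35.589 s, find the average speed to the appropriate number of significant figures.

average speed = 58.7 m ÷ 35.589 s = 1.64938604625… m/s.
58.7 has 3 significant figures; 35.589 has 5.
Division/multiplication keeps the fewest: 3 significant figures.
Rounded: 1.65 m/s.

1.65 m/s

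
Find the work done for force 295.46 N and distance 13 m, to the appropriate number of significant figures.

work done = 295.46 N × 13 m = 3840.98 J.
295.46 has 5 significant figures; 13 has 2.
Division/multiplication keeps the fewest: 2 significant figures.
Rounded: 3.8 × 10^3 J.

3.8 × 10^3 J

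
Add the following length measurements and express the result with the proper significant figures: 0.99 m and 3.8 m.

0.99 m + 3.8 m = 4.79 m.
Addition/subtraction keeps the fewest decimal places: 0.99 → 2 decimal places, 3.8 → 1 decimal place; limit is 1.
Rounded to 1 decimal place: 4.8 m.

4.8 m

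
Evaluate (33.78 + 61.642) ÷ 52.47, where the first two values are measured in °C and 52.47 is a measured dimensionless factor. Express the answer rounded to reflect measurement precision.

1.819 °C

33.78 °C + 61.642 °C = 95.422 °C; the sum is limited to 2 decimal places (4 s.f.).
Carrying full precision, 95.422 ÷ 52.47 = 1.81860110539… °C; 52.47 has 4 s.f., so the result keeps min(4, 4) = 4 s.f.
Rounded to 4 significant figures: 1.819 °C.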